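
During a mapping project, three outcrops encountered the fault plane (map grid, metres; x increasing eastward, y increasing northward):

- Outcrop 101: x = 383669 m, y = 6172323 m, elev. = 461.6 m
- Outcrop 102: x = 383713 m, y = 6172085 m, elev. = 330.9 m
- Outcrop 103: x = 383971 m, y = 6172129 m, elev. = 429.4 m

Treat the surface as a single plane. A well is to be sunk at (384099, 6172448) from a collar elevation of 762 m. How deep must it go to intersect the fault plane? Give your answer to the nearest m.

Let the plane be z = a·x + b·y + c.
Outcrop 102−Outcrop 101: 44a − 238b = −130.7;  Outcrop 103−Outcrop 101: 302a − 194b = −32.2.
Solving gives a = 0.27932112, b = 0.60079886.
Then c = 461.6 − a·383669 − b·6172323 = −3815029.90.
At (384099, 6172448): z_contact = 107287.0 + 3708399.7 − 3815029.90 = 656.8 m.
Depth below ground = 762 − 656.8 = 105 m.

105 m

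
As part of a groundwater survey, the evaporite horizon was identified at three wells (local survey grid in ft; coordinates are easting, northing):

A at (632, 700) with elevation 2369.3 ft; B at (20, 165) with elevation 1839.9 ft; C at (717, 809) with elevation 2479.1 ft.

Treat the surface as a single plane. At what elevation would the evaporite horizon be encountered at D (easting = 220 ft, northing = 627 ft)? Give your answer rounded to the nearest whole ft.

2313 ft

Two edge vectors: A→B = (-612, -535, -529.4), A→C = (85, 109, 109.8).
Normal n = (A→B) × (A→C) = (-1038.4, 22198.6, -21233).
So ∂z/∂easting = −n_x/n_z = −0.04891 and ∂z/∂northing = −n_y/n_z = 1.04548.
Intercept c from A: 2369.3 + 30.91 − 731.83 = 1668.37.
At (220, 627): z = −10.8 + 655.5 + 1668.37 = 2313.1 ft.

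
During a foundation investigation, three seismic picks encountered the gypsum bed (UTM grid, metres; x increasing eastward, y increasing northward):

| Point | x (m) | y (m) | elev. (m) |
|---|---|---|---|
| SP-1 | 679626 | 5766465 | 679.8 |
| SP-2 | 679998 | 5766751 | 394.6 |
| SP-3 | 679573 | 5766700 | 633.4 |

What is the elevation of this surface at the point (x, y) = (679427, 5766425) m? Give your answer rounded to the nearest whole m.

797 m

Two edge vectors: SP-1→SP-2 = (372, 286, -285.2), SP-1→SP-3 = (-53, 235, -46.4).
Normal n = (SP-1→SP-2) × (SP-1→SP-3) = (53751.6, 32376.4, 102578).
So ∂z/∂x = −n_x/n_z = −0.52400710 and ∂z/∂y = −n_y/n_z = −0.31562713.
Intercept c from SP-1: 679.8 + 356128.85 + 1820052.81 = 2176861.46.
At (679427, 5766425): z = −356024.6 − 1820040.2 + 2176861.46 = 796.7 m.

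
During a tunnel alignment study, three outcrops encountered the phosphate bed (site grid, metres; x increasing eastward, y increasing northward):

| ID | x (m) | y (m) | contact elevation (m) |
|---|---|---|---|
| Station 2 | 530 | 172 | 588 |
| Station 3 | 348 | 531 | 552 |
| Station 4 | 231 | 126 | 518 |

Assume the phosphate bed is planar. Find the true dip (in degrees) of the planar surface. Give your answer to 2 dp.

Let the plane be z = a·x + b·y + c.
Station 3−Station 2: −182a + 359b = −36;  Station 4−Station 2: −299a − 46b = −70.
Solving gives a = 0.23149, b = 0.01708.
Gradient magnitude |∇z| = √(a² + b²) = √(0.05359 + 0.00029) = 0.23212.
True dip = arctan(0.23212) = 13.07°, dipping toward W (azimuth ≈ 266°).

13.07°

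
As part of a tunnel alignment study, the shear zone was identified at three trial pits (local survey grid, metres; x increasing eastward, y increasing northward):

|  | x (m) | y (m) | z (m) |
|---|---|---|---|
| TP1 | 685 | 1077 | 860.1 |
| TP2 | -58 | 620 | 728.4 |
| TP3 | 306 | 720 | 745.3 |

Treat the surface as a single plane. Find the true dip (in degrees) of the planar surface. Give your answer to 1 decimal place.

21.3°

Let the plane be z = a·x + b·y + c.
TP2−TP1: −743a − 457b = −131.7;  TP3−TP1: −379a − 357b = −114.8.
Solving gives a = −0.05917, b = 0.38439.
Gradient magnitude |∇z| = √(a² + b²) = √(0.00350 + 0.14775) = 0.38892.
True dip = arctan(0.38892) = 21.3°, dipping toward S (azimuth ≈ 171°).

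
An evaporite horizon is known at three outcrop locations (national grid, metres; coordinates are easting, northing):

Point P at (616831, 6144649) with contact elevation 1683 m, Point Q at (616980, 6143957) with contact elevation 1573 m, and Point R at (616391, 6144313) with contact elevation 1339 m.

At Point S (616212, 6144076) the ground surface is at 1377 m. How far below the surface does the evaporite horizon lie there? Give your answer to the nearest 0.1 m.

206.1 m

Let the plane be z = a·easting + b·northing + c.
Point Q−Point P: 149a − 692b = −110;  Point R−Point P: −440a − 336b = −344.
Solving gives a = 0.567173609, b = 0.281082179.
Then c = 1683 − a·616831 − b·6144649 = −2075318.59.
At (616212, 6144076): z_contact = 349499.18 + 1726990.27 − 2075318.59 = 1170.86 m.
Depth below ground = 1377 − 1170.86 = 206.1 m.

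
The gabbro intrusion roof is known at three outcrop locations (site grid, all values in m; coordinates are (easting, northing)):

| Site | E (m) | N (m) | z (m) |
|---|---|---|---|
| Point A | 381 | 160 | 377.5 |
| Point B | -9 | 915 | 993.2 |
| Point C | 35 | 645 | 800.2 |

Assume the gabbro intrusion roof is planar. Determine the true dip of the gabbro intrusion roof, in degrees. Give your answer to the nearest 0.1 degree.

36.0°

Two edge vectors: Point A→Point B = (-390, 755, 615.7), Point A→Point C = (-346, 485, 422.7).
Normal n = (Point A→Point B) × (Point A→Point C) = (20524, -48179.2, 72080).
So ∂z/∂E = −n_x/n_z = −0.28474 and ∂z/∂N = −n_y/n_z = 0.66841.
Gradient magnitude |∇z| = √(a² + b²) = √(0.08108 + 0.44678) = 0.72653.
True dip = arctan(0.72653) = 36.0°, dipping toward SSE (azimuth ≈ 157°).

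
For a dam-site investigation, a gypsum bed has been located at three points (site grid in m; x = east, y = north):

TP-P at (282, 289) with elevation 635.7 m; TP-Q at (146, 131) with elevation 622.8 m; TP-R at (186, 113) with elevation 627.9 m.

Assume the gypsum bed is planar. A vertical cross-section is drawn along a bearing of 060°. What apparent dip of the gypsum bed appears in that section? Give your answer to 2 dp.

Let the plane be z = a·x + b·y + c.
TP-Q−TP-P: −136a − 158b = −12.9;  TP-R−TP-P: −96a − 176b = −7.8.
Solving gives a = 0.11839, b = −0.02026.
Unit vector along 060° is (sin 60°, cos 60°) = (0.8660, 0.5000).
Slope in that direction = a·(0.8660) + b·(0.5000) = 0.09240.
Apparent dip = arctan|0.09240| = 5.28° (true dip is 6.8°, so apparent ≤ true as expected).

5.28°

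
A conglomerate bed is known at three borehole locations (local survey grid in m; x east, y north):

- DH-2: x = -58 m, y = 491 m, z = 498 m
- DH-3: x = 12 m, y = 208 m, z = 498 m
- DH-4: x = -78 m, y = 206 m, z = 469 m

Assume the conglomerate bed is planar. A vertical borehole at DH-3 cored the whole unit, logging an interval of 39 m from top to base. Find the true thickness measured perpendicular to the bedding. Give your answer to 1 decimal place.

Let the plane be z = a·x + b·y + c.
DH-3−DH-2: 70a − 283b = 0;  DH-4−DH-2: −20a − 285b = −29.
Solving gives a = 0.32046, b = 0.07927.
|∇z| = √(a²+b²) = 0.33012, so dip δ = arctan(0.33012) = 18.27°.
True thickness = vertical thickness × cos δ = 39 × cos 18.27° = 37.0 m.

37.0 m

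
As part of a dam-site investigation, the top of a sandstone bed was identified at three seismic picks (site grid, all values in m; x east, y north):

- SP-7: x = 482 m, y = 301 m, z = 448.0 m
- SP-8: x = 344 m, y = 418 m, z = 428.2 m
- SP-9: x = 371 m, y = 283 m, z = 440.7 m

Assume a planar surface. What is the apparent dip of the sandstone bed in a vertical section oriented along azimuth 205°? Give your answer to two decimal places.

Let the plane be z = a·x + b·y + c.
SP-8−SP-7: −138a + 117b = −19.8;  SP-9−SP-7: −111a − 18b = −7.3.
Solving gives a = 0.07824, b = −0.07694.
Unit vector along 205° is (sin 205°, cos 205°) = (-0.4226, -0.9063).
Slope in that direction = a·(-0.4226) + b·(-0.9063) = 0.03667.
Apparent dip = arctan|0.03667| = 2.10° (true dip is 6.3°, so apparent ≤ true as expected).

2.10°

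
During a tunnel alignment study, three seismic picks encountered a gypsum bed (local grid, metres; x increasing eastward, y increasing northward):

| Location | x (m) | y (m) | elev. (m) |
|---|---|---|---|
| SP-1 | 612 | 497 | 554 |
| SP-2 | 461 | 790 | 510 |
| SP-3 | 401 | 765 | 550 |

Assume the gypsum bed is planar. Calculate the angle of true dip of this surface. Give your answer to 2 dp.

32.71°

Let the plane be z = a·x + b·y + c.
SP-2−SP-1: −151a + 293b = −44;  SP-3−SP-1: −211a + 268b = −4.
Solving gives a = −0.49731, b = −0.40646.
Gradient magnitude |∇z| = √(a² + b²) = √(0.24731 + 0.16521) = 0.64228.
True dip = arctan(0.64228) = 32.71°, dipping toward NE (azimuth ≈ 051°).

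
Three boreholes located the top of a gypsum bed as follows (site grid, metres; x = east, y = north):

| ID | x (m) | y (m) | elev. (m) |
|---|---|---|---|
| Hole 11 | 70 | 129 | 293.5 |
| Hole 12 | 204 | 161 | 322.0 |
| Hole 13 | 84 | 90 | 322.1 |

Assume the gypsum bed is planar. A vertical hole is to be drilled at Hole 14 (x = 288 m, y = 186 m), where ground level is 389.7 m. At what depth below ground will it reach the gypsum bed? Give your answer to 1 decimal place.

Let the plane be z = a·x + b·y + c.
Hole 12−Hole 11: 134a + 32b = 28.5;  Hole 13−Hole 11: 14a − 39b = 28.6.
Solving gives a = 0.35719, b = −0.60511.
Then c = 293.5 − a·70 − b·129 = 346.56.
At (288, 186): z_contact = 102.87 − 112.55 + 346.56 = 336.88 m.
Depth below ground = 389.7 − 336.88 = 52.8 m.

52.8 m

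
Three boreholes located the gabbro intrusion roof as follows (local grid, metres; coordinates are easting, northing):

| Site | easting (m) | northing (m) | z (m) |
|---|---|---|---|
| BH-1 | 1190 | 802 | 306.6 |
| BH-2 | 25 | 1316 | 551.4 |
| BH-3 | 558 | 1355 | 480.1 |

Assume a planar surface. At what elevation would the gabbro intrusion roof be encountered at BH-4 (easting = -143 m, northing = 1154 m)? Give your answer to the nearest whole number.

Two edge vectors: BH-1→BH-2 = (-1165, 514, 244.8), BH-1→BH-3 = (-632, 553, 173.5).
Normal n = (BH-1→BH-2) × (BH-1→BH-3) = (-46195.4, 47413.9, -319397).
So ∂z/∂easting = −n_x/n_z = −0.14463 and ∂z/∂northing = −n_y/n_z = 0.14845.
Intercept c from BH-1: 306.6 + 172.11 − 119.06 = 359.66.
At (-143, 1154): z = 20.7 + 171.3 + 359.66 = 551.6 m.

552 m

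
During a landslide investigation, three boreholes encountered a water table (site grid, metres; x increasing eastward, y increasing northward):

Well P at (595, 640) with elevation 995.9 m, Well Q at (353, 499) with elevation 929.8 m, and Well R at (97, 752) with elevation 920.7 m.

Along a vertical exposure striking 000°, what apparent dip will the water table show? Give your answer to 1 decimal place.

Two edge vectors: Well P→Well Q = (-242, -141, -66.1), Well P→Well R = (-498, 112, -75.2).
Normal n = (Well P→Well Q) × (Well P→Well R) = (18006.4, 14719.4, -97322).
So ∂z/∂x = −n_x/n_z = 0.18502 and ∂z/∂y = −n_y/n_z = 0.15124.
Unit vector along 000° is (sin 0°, cos 0°) = (0.0000, 1.0000).
Slope in that direction = a·(0.0000) + b·(1.0000) = 0.15124.
Apparent dip = arctan|0.15124| = 8.6° (true dip is 13.4°, so apparent ≤ true as expected).

8.6°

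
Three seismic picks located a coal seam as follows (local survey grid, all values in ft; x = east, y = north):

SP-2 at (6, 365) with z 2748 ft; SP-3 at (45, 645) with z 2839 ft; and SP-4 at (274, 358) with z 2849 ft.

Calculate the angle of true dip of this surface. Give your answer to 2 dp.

25.19°

Let the plane be z = a·x + b·y + c.
SP-3−SP-2: 39a + 280b = 91;  SP-4−SP-2: 268a − 7b = 101.
Solving gives a = 0.38396, b = 0.27152.
Gradient magnitude |∇z| = √(a² + b²) = √(0.14742 + 0.07372) = 0.47026.
True dip = arctan(0.47026) = 25.19°, dipping toward SW (azimuth ≈ 235°).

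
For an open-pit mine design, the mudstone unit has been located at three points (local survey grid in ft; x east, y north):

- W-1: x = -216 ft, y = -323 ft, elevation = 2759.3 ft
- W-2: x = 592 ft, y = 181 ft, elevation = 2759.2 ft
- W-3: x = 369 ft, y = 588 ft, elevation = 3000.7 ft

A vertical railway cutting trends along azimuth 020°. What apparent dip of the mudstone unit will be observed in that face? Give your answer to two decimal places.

Two edge vectors: W-1→W-2 = (808, 504, -0.1), W-1→W-3 = (585, 911, 241.4).
Normal n = (W-1→W-2) × (W-1→W-3) = (121756.7, -195109.7, 441248).
So ∂z/∂x = −n_x/n_z = −0.27594 and ∂z/∂y = −n_y/n_z = 0.44218.
Unit vector along 020° is (sin 20°, cos 20°) = (0.3420, 0.9397).
Slope in that direction = a·(0.3420) + b·(0.9397) = 0.32113.
Apparent dip = arctan|0.32113| = 17.80° (true dip is 27.5°, so apparent ≤ true as expected).

17.80°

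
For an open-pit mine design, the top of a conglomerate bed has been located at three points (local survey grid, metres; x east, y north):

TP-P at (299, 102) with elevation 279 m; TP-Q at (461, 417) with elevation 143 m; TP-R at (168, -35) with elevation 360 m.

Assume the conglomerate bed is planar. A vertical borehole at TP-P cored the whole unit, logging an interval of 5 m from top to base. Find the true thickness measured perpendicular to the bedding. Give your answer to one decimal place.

Let the plane be z = a·x + b·y + c.
TP-Q−TP-P: 162a + 315b = −136;  TP-R−TP-P: −131a − 137b = 81.
Solving gives a = −0.36091, b = −0.24613.
|∇z| = √(a²+b²) = 0.43685, so dip δ = arctan(0.43685) = 23.60°.
True thickness = vertical thickness × cos δ = 5 × cos 23.60° = 4.6 m.

4.6 m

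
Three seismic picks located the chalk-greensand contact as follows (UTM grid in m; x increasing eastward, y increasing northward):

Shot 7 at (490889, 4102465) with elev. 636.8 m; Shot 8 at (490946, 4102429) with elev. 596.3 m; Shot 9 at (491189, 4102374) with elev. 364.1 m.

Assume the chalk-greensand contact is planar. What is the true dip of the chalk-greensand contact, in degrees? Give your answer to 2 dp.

51.31°

Two edge vectors: Shot 7→Shot 8 = (57, -36, -40.5), Shot 7→Shot 9 = (300, -91, -272.7).
Normal n = (Shot 7→Shot 8) × (Shot 7→Shot 9) = (6131.7, 3393.9, 5613).
So ∂z/∂x = −n_x/n_z = −1.09241 and ∂z/∂y = −n_y/n_z = −0.60465.
Gradient magnitude |∇z| = √(a² + b²) = √(1.19336 + 0.36560) = 1.24858.
True dip = arctan(1.24858) = 51.31°, dipping toward ENE (azimuth ≈ 061°).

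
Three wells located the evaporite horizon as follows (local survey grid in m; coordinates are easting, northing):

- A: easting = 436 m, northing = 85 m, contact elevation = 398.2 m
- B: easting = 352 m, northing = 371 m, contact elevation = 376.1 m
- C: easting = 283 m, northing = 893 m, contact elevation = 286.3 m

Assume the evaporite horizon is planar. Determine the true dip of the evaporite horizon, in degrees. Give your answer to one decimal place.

32.5°

Two edge vectors: A→B = (-84, 286, -22.1), A→C = (-153, 808, -111.9).
Normal n = (A→B) × (A→C) = (-14146.6, -6018.3, -24114).
So ∂z/∂easting = −n_x/n_z = −0.58666 and ∂z/∂northing = −n_y/n_z = −0.24958.
Gradient magnitude |∇z| = √(a² + b²) = √(0.34416 + 0.06229) = 0.63754.
True dip = arctan(0.63754) = 32.5°, dipping toward ENE (azimuth ≈ 067°).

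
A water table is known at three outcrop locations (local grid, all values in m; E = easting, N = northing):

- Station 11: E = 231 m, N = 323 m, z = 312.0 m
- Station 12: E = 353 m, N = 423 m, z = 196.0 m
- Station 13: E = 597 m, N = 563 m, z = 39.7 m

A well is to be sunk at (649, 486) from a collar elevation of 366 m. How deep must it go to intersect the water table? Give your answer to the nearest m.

225 m

Let the plane be z = a·E + b·N + c.
Station 12−Station 11: 122a + 100b = −116;  Station 13−Station 11: 366a + 240b = −272.3.
Solving gives a = 0.08333, b = −1.26167.
Then c = 312 − a·231 − b·323 = 700.27.
At (649, 486): z_contact = 54.1 − 613.2 + 700.27 = 141.2 m.
Depth below ground = 366 − 141.2 = 225 m.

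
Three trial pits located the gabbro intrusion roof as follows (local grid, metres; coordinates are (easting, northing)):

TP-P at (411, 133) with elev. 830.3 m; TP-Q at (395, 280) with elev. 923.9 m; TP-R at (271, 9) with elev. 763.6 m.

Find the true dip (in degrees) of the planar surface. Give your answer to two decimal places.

32.34°

Two edge vectors: TP-P→TP-Q = (-16, 147, 93.6), TP-P→TP-R = (-140, -124, -66.7).
Normal n = (TP-P→TP-Q) × (TP-P→TP-R) = (1801.5, -14171.2, 22564).
So ∂z/∂E = −n_x/n_z = −0.07984 and ∂z/∂N = −n_y/n_z = 0.62804.
Gradient magnitude |∇z| = √(a² + b²) = √(0.00637 + 0.39444) = 0.63310.
True dip = arctan(0.63310) = 32.34°, dipping toward S (azimuth ≈ 173°).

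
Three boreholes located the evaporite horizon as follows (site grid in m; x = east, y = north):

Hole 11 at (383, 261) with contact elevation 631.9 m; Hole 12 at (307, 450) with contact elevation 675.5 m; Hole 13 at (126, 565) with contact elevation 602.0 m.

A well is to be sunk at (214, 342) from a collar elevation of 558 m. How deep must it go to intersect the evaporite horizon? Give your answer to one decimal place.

8.7 m

Two edge vectors: Hole 11→Hole 12 = (-76, 189, 43.6), Hole 11→Hole 13 = (-257, 304, -29.9).
Normal n = (Hole 11→Hole 12) × (Hole 11→Hole 13) = (-18905.5, -13477.6, 25469).
So ∂z/∂x = −n_x/n_z = 0.74229 and ∂z/∂y = −n_y/n_z = 0.52918.
Intercept c from Hole 11: 631.9 − 284.30 − 138.12 = 209.49.
At (214, 342): z_contact = 158.85 + 180.98 + 209.49 = 549.32 m.
Depth below ground = 558 − 549.32 = 8.7 m.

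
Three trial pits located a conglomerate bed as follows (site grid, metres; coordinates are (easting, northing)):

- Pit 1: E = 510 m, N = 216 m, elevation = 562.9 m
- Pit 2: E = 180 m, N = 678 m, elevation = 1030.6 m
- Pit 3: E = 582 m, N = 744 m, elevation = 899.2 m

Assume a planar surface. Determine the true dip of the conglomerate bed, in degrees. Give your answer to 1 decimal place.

Two edge vectors: Pit 1→Pit 2 = (-330, 462, 467.7), Pit 1→Pit 3 = (72, 528, 336.3).
Normal n = (Pit 1→Pit 2) × (Pit 1→Pit 3) = (-91575, 144653.4, -207504).
So ∂z/∂E = −n_x/n_z = −0.44132 and ∂z/∂N = −n_y/n_z = 0.69711.
Gradient magnitude |∇z| = √(a² + b²) = √(0.19476 + 0.48596) = 0.82506.
True dip = arctan(0.82506) = 39.5°, dipping toward SSE (azimuth ≈ 148°).

39.5°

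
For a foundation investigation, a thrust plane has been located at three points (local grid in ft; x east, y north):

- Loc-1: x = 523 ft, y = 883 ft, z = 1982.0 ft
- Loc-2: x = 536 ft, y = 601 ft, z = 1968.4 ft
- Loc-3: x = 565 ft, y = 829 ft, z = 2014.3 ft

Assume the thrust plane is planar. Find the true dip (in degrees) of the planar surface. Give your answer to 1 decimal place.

41.6°

Let the plane be z = a·x + b·y + c.
Loc-2−Loc-1: 13a − 282b = −13.6;  Loc-3−Loc-1: 42a − 54b = 32.3.
Solving gives a = 0.88341, b = 0.08895.
Gradient magnitude |∇z| = √(a² + b²) = √(0.78042 + 0.00791) = 0.88788.
True dip = arctan(0.88788) = 41.6°, dipping toward W (azimuth ≈ 264°).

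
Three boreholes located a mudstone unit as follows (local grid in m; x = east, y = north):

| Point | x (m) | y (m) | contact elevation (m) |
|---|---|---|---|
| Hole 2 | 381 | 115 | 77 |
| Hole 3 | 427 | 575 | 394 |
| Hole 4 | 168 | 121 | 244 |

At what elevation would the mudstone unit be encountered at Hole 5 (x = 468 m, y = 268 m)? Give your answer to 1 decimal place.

127.8 m

Let the plane be z = a·x + b·y + c.
Hole 3−Hole 2: 46a + 460b = 317;  Hole 4−Hole 2: −213a + 6b = 167.
Solving gives a = −0.76248, b = 0.76538.
Then c = 77 − a·381 − b·115 = 279.49.
At (468, 268): z = −356.8 + 205.1 + 279.49 = 127.8 m.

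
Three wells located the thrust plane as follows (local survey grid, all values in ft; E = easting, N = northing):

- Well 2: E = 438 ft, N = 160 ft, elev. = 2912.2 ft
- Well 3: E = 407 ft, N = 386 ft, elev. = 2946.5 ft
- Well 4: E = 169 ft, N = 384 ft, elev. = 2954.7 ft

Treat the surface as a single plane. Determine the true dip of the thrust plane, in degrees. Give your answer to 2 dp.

Two edge vectors: Well 2→Well 3 = (-31, 226, 34.3), Well 2→Well 4 = (-269, 224, 42.5).
Normal n = (Well 2→Well 3) × (Well 2→Well 4) = (1921.8, -7909.2, 53850).
So ∂z/∂E = −n_x/n_z = −0.03569 and ∂z/∂N = −n_y/n_z = 0.14687.
Gradient magnitude |∇z| = √(a² + b²) = √(0.00127 + 0.02157) = 0.15115.
True dip = arctan(0.15115) = 8.60°, dipping toward SSE (azimuth ≈ 166°).

8.60°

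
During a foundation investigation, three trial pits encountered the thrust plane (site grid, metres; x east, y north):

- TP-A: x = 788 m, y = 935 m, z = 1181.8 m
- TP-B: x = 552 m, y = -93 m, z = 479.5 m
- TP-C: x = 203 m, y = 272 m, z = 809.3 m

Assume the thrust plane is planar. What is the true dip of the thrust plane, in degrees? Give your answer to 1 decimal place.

36.8°

Two edge vectors: TP-A→TP-B = (-236, -1028, -702.3), TP-A→TP-C = (-585, -663, -372.5).
Normal n = (TP-A→TP-B) × (TP-A→TP-C) = (-82694.9, 322935.5, -444912).
So ∂z/∂x = −n_x/n_z = −0.18587 and ∂z/∂y = −n_y/n_z = 0.72584.
Gradient magnitude |∇z| = √(a² + b²) = √(0.03455 + 0.52685) = 0.74926.
True dip = arctan(0.74926) = 36.8°, dipping toward SSE (azimuth ≈ 166°).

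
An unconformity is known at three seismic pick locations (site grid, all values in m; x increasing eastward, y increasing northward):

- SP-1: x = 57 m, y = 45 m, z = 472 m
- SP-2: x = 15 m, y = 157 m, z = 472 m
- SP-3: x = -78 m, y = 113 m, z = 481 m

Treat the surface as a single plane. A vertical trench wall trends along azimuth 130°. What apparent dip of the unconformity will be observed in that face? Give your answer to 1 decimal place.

2.5°

Two edge vectors: SP-1→SP-2 = (-42, 112, 0), SP-1→SP-3 = (-135, 68, 9).
Normal n = (SP-1→SP-2) × (SP-1→SP-3) = (1008, 378, 12264).
So ∂z/∂x = −n_x/n_z = −0.08219 and ∂z/∂y = −n_y/n_z = −0.03082.
Unit vector along 130° is (sin 130°, cos 130°) = (0.7660, -0.6428).
Slope in that direction = a·(0.7660) + b·(-0.6428) = −0.04315.
Apparent dip = arctan|0.04315| = 2.5° (true dip is 5.0°, so apparent ≤ true as expected).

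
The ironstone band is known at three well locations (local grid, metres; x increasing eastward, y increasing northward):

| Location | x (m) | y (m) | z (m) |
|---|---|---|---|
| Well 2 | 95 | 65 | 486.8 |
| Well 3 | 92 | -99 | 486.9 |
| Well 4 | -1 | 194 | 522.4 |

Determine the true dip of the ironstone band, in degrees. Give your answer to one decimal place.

Let the plane be z = a·x + b·y + c.
Well 3−Well 2: −3a − 164b = 0.1;  Well 4−Well 2: −96a + 129b = 35.6.
Solving gives a = −0.36274, b = 0.00603.
Gradient magnitude |∇z| = √(a² + b²) = √(0.13158 + 0.00004) = 0.36279.
True dip = arctan(0.36279) = 19.9°, dipping toward E (azimuth ≈ 091°).

19.9°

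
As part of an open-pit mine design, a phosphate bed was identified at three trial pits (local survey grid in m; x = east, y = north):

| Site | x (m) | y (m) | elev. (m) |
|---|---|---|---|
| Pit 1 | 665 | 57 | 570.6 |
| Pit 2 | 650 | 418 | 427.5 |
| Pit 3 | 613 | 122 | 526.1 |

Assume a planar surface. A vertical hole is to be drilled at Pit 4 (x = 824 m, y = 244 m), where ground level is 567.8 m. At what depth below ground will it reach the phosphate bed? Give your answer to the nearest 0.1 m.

Let the plane be z = a·x + b·y + c.
Pit 2−Pit 1: −15a + 361b = −143.1;  Pit 3−Pit 1: −52a + 65b = −44.5.
Solving gives a = 0.38001, b = −0.38061.
Then c = 570.6 − a·665 − b·57 = 339.59.
At (824, 244): z_contact = 313.13 − 92.87 + 339.59 = 559.85 m.
Depth below ground = 567.8 − 559.85 = 8.0 m.

8.0 m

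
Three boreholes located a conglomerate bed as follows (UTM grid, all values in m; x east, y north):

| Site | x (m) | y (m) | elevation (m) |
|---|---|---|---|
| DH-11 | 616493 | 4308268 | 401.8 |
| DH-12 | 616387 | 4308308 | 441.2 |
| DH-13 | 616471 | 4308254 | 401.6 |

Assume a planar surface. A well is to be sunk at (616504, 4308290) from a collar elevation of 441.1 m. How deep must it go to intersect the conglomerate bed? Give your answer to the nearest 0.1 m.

Let the plane be z = a·x + b·y + c.
DH-12−DH-11: −106a + 40b = 39.4;  DH-13−DH-11: −22a − 14b = −0.2.
Solving gives a = −0.229949239, b = 0.375634518.
Then c = 401.8 − a·616493 − b·4308268 = −1476170.28.
At (616504, 4308290): z_contact = −141764.63 + 1618342.44 − 1476170.28 = 407.53 m.
Depth below ground = 441.1 − 407.53 = 33.6 m.

33.6 m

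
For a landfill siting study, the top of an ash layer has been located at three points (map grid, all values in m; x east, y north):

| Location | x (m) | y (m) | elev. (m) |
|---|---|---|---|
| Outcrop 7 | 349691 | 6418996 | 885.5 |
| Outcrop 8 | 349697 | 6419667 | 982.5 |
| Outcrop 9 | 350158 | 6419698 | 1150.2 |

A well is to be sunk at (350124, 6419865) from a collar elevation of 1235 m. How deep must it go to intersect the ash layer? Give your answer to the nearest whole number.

Let the plane be z = a·x + b·y + c.
Outcrop 8−Outcrop 7: 6a + 671b = 97;  Outcrop 9−Outcrop 7: 467a + 702b = 264.7.
Solving gives a = 0.35426644, b = 0.14139255.
Then c = 885.5 − a·349691 − b·6418996 = −1030596.50.
At (350124, 6419865): z_contact = 124037.2 + 907721.1 − 1030596.50 = 1161.8 m.
Depth below ground = 1235 − 1161.8 = 73 m.

73 m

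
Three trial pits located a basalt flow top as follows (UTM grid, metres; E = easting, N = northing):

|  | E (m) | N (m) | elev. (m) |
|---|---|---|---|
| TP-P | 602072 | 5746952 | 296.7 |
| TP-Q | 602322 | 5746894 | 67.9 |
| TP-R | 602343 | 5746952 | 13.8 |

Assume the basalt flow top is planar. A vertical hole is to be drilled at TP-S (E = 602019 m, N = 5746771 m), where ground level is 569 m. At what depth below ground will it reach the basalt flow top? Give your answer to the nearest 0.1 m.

Two edge vectors: TP-P→TP-Q = (250, -58, -228.8), TP-P→TP-R = (271, 0, -282.9).
Normal n = (TP-P→TP-Q) × (TP-P→TP-R) = (16408.2, 8720.2, 15718).
So ∂z/∂E = −n_x/n_z = −1.043911439 and ∂z/∂N = −n_y/n_z = −0.554790686.
Intercept c from TP-P: 296.7 + 628509.85 + 3188355.44 = 3817161.99.
At (602019, 5746771): z_contact = −628454.52 − 3188255.02 + 3817161.99 = 452.44 m.
Depth below ground = 569 − 452.44 = 116.6 m.

116.6 m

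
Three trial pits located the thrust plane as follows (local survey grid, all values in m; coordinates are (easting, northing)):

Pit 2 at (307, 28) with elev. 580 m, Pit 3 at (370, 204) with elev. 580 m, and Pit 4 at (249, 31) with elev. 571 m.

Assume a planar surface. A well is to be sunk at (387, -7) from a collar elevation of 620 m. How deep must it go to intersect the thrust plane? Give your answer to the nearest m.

26 m

Let the plane be z = a·E + b·N + c.
Pit 3−Pit 2: 63a + 176b = 0;  Pit 4−Pit 2: −58a + 3b = −9.
Solving gives a = 0.15235, b = −0.05453.
Then c = 580 − a·307 − b·28 = 534.76.
At (387, -7): z_contact = 59.0 + 0.4 + 534.76 = 594.1 m.
Depth below ground = 620 − 594.1 = 26 m.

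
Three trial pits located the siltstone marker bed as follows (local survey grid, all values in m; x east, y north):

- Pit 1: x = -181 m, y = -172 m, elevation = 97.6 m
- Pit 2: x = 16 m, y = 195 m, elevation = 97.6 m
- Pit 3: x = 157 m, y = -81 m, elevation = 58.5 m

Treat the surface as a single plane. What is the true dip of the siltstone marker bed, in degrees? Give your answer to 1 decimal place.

Let the plane be z = a·x + b·y + c.
Pit 2−Pit 1: 197a + 367b = 0;  Pit 3−Pit 1: 338a + 91b = −39.1.
Solving gives a = −0.13522, b = 0.07259.
Gradient magnitude |∇z| = √(a² + b²) = √(0.01829 + 0.00527) = 0.15347.
True dip = arctan(0.15347) = 8.7°, dipping toward ESE (azimuth ≈ 118°).

8.7°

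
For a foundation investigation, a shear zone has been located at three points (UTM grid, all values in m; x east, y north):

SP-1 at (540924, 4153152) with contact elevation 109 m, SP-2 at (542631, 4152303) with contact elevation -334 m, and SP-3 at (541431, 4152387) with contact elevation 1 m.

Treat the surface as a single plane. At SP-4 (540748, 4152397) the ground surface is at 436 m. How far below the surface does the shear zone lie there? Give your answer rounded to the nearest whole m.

243 m

Two edge vectors: SP-1→SP-2 = (1707, -849, -443), SP-1→SP-3 = (507, -765, -108).
Normal n = (SP-1→SP-2) × (SP-1→SP-3) = (-247203, -40245, -875412).
So ∂z/∂x = −n_x/n_z = −0.28238475 and ∂z/∂y = −n_y/n_z = −0.04597264.
Intercept c from SP-1: 109 + 152748.69 + 190931.36 = 343789.05.
At (540748, 4152397): z_contact = −152699.0 − 190896.6 + 343789.05 = 193.4 m.
Depth below ground = 436 − 193.4 = 243 m.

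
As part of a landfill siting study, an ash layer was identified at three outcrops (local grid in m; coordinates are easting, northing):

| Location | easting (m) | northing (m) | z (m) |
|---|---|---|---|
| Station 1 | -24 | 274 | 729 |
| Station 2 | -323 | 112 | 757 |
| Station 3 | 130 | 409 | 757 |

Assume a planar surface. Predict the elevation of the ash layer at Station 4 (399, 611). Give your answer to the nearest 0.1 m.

Let the plane be z = a·easting + b·northing + c.
Station 2−Station 1: −299a − 162b = 28;  Station 3−Station 1: 154a + 135b = 28.
Solving gives a = −0.53940, b = 0.82273.
Then c = 729 − a·-24 − b·274 = 490.63.
At (399, 611): z = −215.2 + 502.7 + 490.63 = 778.1 m.

778.1 m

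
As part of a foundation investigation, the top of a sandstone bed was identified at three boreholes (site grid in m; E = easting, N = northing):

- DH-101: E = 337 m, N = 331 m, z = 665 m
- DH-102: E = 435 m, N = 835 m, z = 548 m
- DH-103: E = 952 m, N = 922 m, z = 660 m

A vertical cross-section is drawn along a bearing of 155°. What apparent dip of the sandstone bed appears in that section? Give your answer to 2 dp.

Let the plane be z = a·E + b·N + c.
DH-102−DH-101: 98a + 504b = −117;  DH-103−DH-101: 615a + 591b = −5.
Solving gives a = 0.26435, b = −0.28354.
Unit vector along 155° is (sin 155°, cos 155°) = (0.4226, -0.9063).
Slope in that direction = a·(0.4226) + b·(-0.9063) = 0.36870.
Apparent dip = arctan|0.36870| = 20.24° (true dip is 21.2°, so apparent ≤ true as expected).

20.24°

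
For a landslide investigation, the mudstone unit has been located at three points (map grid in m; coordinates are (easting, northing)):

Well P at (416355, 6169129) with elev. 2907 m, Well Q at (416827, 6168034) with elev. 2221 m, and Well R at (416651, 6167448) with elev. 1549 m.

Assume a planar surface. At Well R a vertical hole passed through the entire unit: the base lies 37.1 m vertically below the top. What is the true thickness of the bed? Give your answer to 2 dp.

24.06 m

Two edge vectors: Well P→Well Q = (472, -1095, -686), Well P→Well R = (296, -1681, -1358).
Normal n = (Well P→Well Q) × (Well P→Well R) = (333844, 437920, -469312).
So ∂z/∂E = −n_x/n_z = 0.71135 and ∂z/∂N = −n_y/n_z = 0.93311.
|∇z| = √(a²+b²) = 1.17333, so dip δ = arctan(1.17333) = 49.56°.
True thickness = vertical thickness × cos δ = 37.1 × cos 49.56° = 24.06 m.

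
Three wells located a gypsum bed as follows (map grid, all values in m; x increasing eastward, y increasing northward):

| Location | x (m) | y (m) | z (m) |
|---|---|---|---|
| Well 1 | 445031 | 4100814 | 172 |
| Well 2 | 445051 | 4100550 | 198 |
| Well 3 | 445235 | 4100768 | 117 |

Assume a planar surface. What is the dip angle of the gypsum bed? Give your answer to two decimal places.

17.78°

Let the plane be z = a·x + b·y + c.
Well 2−Well 1: 20a − 264b = 26;  Well 3−Well 1: 204a − 46b = −55.
Solving gives a = −0.29689, b = −0.12098.
Gradient magnitude |∇z| = √(a² + b²) = √(0.08814 + 0.01464) = 0.32059.
True dip = arctan(0.32059) = 17.78°, dipping toward ENE (azimuth ≈ 068°).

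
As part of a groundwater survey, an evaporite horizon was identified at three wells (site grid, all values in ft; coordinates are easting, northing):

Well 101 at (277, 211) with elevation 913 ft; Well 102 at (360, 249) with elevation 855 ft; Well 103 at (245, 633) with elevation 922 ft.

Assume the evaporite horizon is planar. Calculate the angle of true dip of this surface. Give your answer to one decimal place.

34.4°

Let the plane be z = a·easting + b·northing + c.
Well 102−Well 101: 83a + 38b = −58;  Well 103−Well 101: −32a + 422b = 9.
Solving gives a = −0.68479, b = −0.03060.
Gradient magnitude |∇z| = √(a² + b²) = √(0.46893 + 0.00094) = 0.68547.
True dip = arctan(0.68547) = 34.4°, dipping toward E (azimuth ≈ 087°).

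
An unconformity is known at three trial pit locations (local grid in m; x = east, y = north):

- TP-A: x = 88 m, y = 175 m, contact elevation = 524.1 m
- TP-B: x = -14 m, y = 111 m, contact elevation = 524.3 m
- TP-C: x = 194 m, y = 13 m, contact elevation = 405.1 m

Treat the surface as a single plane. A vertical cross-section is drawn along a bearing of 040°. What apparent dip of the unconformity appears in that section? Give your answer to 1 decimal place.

10.6°

Let the plane be z = a·x + b·y + c.
TP-B−TP-A: −102a − 64b = 0.2;  TP-C−TP-A: 106a − 162b = −119.
Solving gives a = −0.32814, b = 0.51986.
Unit vector along 040° is (sin 40°, cos 40°) = (0.6428, 0.7660).
Slope in that direction = a·(0.6428) + b·(0.7660) = 0.18731.
Apparent dip = arctan|0.18731| = 10.6° (true dip is 31.6°, so apparent ≤ true as expected).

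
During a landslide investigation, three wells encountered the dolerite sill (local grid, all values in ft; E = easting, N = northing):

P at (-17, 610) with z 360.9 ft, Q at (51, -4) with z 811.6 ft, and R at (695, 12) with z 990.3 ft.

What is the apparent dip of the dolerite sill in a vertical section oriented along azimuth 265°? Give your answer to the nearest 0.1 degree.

Let the plane be z = a·E + b·N + c.
Q−P: 68a − 614b = 450.7;  R−P: 712a − 598b = 629.4.
Solving gives a = 0.29491, b = −0.70138.
Unit vector along 265° is (sin 265°, cos 265°) = (-0.9962, -0.0872).
Slope in that direction = a·(-0.9962) + b·(-0.0872) = −0.23266.
Apparent dip = arctan|0.23266| = 13.1° (true dip is 37.3°, so apparent ≤ true as expected).

13.1°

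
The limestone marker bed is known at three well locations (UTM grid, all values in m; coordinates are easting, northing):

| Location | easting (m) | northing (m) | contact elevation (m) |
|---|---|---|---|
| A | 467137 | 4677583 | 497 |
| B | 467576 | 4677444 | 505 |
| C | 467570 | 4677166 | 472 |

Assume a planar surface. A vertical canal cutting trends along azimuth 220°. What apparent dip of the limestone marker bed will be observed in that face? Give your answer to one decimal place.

7.2°

Let the plane be z = a·easting + b·northing + c.
B−A: 439a − 139b = 8;  C−A: 433a − 417b = −25.
Solving gives a = 0.05543, b = 0.11751.
Unit vector along 220° is (sin 220°, cos 220°) = (-0.6428, -0.7660).
Slope in that direction = a·(-0.6428) + b·(-0.7660) = −0.12565.
Apparent dip = arctan|0.12565| = 7.2° (true dip is 7.4°, so apparent ≤ true as expected).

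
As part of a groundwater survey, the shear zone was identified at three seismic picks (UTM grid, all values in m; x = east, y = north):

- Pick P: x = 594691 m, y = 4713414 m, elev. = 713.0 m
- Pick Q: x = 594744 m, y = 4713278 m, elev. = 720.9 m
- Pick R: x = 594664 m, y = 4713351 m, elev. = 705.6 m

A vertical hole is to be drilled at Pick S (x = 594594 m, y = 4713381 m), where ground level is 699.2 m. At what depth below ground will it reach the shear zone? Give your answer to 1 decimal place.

Let the plane be z = a·x + b·y + c.
Pick Q−Pick P: 53a − 136b = 7.9;  Pick R−Pick P: −27a − 63b = −7.4.
Solving gives a = 0.214534303, b = 0.025517045.
Then c = 713 − a·594691 − b·4713414 = −247141.01.
At (594594, 4713381): z_contact = 127560.81 + 120271.55 − 247141.01 = 691.35 m.
Depth below ground = 699.2 − 691.35 = 7.9 m.

7.9 m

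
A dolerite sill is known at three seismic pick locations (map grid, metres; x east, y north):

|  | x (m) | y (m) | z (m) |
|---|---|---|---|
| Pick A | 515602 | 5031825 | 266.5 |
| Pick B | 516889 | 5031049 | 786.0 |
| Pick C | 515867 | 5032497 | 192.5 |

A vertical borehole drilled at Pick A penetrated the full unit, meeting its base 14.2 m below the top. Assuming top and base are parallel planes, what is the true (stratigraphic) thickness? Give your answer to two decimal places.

13.41 m

Let the plane be z = a·x + b·y + c.
Pick B−Pick A: 1287a − 776b = 519.5;  Pick C−Pick A: 265a + 672b = −74.
Solving gives a = 0.27247, b = −0.21757.
|∇z| = √(a²+b²) = 0.34868, so dip δ = arctan(0.34868) = 19.22°.
True thickness = vertical thickness × cos δ = 14.2 × cos 19.22° = 13.41 m.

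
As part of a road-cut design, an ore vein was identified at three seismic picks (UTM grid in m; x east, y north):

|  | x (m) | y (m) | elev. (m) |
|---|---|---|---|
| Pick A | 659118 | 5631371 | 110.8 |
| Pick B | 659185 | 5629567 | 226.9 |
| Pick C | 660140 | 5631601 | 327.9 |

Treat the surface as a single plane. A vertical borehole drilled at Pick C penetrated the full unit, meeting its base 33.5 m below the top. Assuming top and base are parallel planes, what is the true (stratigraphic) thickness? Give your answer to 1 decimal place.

Let the plane be z = a·x + b·y + c.
Pick B−Pick A: 67a − 1804b = 116.1;  Pick C−Pick A: 1022a + 230b = 217.1.
Solving gives a = 0.22503, b = −0.05600.
|∇z| = √(a²+b²) = 0.23189, so dip δ = arctan(0.23189) = 13.06°.
True thickness = vertical thickness × cos δ = 33.5 × cos 13.06° = 32.6 m.

32.6 m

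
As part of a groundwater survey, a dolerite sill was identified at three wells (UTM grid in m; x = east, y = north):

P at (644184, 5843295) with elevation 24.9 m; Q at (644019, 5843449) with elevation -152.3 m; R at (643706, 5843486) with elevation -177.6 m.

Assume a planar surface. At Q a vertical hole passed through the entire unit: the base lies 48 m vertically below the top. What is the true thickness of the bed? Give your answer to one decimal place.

30.4 m

Let the plane be z = a·x + b·y + c.
Q−P: −165a + 154b = −177.2;  R−P: −478a + 191b = −202.5.
Solving gives a = −0.06319, b = −1.21836.
|∇z| = √(a²+b²) = 1.21999, so dip δ = arctan(1.21999) = 50.66°.
True thickness = vertical thickness × cos δ = 48 × cos 50.66° = 30.4 m.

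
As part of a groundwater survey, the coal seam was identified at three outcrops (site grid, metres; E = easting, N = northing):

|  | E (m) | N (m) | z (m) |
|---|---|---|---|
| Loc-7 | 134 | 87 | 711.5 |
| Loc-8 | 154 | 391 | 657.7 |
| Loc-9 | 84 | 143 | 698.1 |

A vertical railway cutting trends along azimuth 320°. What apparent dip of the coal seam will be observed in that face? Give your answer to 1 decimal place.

Two edge vectors: Loc-7→Loc-8 = (20, 304, -53.8), Loc-7→Loc-9 = (-50, 56, -13.4).
Normal n = (Loc-7→Loc-8) × (Loc-7→Loc-9) = (-1060.8, 2958, 16320).
So ∂z/∂E = −n_x/n_z = 0.06500 and ∂z/∂N = −n_y/n_z = −0.18125.
Unit vector along 320° is (sin 320°, cos 320°) = (-0.6428, 0.7660).
Slope in that direction = a·(-0.6428) + b·(0.7660) = −0.18063.
Apparent dip = arctan|0.18063| = 10.2° (true dip is 10.9°, so apparent ≤ true as expected).

10.2°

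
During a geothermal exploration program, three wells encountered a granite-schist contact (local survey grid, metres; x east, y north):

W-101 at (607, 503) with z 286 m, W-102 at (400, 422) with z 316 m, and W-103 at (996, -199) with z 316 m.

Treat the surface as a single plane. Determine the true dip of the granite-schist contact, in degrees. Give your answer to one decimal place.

Two edge vectors: W-101→W-102 = (-207, -81, 30), W-101→W-103 = (389, -702, 30).
Normal n = (W-101→W-102) × (W-101→W-103) = (18630, 17880, 176823).
So ∂z/∂x = −n_x/n_z = −0.10536 and ∂z/∂y = −n_y/n_z = −0.10112.
Gradient magnitude |∇z| = √(a² + b²) = √(0.01110 + 0.01022) = 0.14603.
True dip = arctan(0.14603) = 8.3°, dipping toward NE (azimuth ≈ 046°).

8.3°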